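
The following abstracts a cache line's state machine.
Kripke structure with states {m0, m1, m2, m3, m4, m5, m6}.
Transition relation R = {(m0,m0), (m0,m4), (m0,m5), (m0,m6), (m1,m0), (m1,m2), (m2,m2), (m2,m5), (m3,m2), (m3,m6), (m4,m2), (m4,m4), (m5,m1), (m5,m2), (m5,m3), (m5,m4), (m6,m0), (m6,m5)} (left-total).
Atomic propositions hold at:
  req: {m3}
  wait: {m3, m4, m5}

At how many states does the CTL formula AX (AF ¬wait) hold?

Sat(¬wait) = {m0, m1, m2, m6}
AF ¬wait: least fixpoint, start Z0 = {m0, m1, m2, m6}, add states with every successor in Z. Z1 = {m0, m1, m2, m3, m6}; fixed.
Sat(AF ¬wait) = {m0, m1, m2, m3, m6}
Sat(AX (AF ¬wait)) = {s : every successor in {m0, m1, m2, m3, m6}} = {m1, m3}
|Sat(AX (AF ¬wait))| = |{m1, m3}| = 2.

2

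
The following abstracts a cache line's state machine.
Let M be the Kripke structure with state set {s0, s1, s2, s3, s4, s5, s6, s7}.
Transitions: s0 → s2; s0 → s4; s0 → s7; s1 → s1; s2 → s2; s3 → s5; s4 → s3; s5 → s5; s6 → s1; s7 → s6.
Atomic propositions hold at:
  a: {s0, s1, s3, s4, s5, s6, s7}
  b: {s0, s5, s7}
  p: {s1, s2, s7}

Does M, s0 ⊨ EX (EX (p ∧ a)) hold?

Sat(p ∧ a) = {s1, s7}
Sat(EX (p ∧ a)) = {s : some successor in {s1, s7}} = {s0, s1, s6}
Sat(EX (EX (p ∧ a))) = {s : some successor in {s0, s1, s6}} = {s1, s6, s7}
s0 ∉ Sat(EX (EX (p ∧ a))) = {s1, s6, s7}, so the formula does not hold at s0.

No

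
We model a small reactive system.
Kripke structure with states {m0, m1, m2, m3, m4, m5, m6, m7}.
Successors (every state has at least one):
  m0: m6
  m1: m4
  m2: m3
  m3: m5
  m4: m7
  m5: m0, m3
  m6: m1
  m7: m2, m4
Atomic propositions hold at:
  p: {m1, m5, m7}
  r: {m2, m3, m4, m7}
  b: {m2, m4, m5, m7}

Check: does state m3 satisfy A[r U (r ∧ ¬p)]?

Yes

Sat(¬p) = {m0, m2, m3, m4, m6}
Sat(r ∧ ¬p) = {m2, m3, m4}
A[r U (r ∧ ¬p)]: least fixpoint, start Z0 = Sat((r ∧ ¬p)) = {m2, m3, m4}, add states in Sat(r) with every successor in Z. Z1 = {m2, m3, m4, m7}; fixed.
Sat(A[r U (r ∧ ¬p)]) = {m2, m3, m4, m7}
m3 ∈ Sat(A[r U (r ∧ ¬p)]) = {m2, m3, m4, m7}, so the formula holds at m3.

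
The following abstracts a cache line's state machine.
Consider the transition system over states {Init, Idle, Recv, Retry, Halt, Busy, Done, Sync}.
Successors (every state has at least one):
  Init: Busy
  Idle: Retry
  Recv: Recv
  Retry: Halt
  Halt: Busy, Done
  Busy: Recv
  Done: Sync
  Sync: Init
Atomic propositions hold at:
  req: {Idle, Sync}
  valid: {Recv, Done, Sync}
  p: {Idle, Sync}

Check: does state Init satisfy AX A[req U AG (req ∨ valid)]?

No

Sat(req ∨ valid) = {Idle, Recv, Done, Sync}
AG (req ∨ valid): greatest fixpoint, start Z0 = {Idle, Recv, Done, Sync}, keep only states in Sat with every successor in Z. Z1 = {Recv, Done}; Z2 = {Recv}; fixed.
Sat(AG (req ∨ valid)) = {Recv}
A[req U AG (req ∨ valid)]: least fixpoint, start Z0 = Sat(AG (req ∨ valid)) = {Recv}, add states in Sat(req) with every successor in Z. Already a fixed point.
Sat(A[req U AG (req ∨ valid)]) = {Recv}
Sat(AX A[req U AG (req ∨ valid)]) = {s : every successor in {Recv}} = {Recv, Busy}
Init ∉ Sat(AX A[req U AG (req ∨ valid)]) = {Recv, Busy}, so the formula does not hold at Init.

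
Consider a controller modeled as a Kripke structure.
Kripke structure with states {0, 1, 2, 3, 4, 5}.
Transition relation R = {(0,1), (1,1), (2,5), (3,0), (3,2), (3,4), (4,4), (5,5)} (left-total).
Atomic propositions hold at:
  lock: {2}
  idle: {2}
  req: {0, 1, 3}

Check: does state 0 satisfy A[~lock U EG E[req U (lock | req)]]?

Sat(~lock) = {0, 1, 3, 4, 5}
Sat(lock | req) = {0, 1, 2, 3}
E[req U (lock | req)]: least fixpoint, start Z0 = Sat((lock | req)) = {0, 1, 2, 3}, add states in Sat(req) with some successor in Z. Already a fixed point.
Sat(E[req U (lock | req)]) = {0, 1, 2, 3}
EG E[req U (lock | req)]: greatest fixpoint, start Z0 = {0, 1, 2, 3}, keep only states in Sat with some successor in Z. Z1 = {0, 1, 3}; fixed.
Sat(EG E[req U (lock | req)]) = {0, 1, 3}
A[~lock U EG E[req U (lock | req)]]: least fixpoint, start Z0 = Sat(EG E[req U (lock | req)]) = {0, 1, 3}, add states in Sat(~lock) with every successor in Z. Already a fixed point.
Sat(A[~lock U EG E[req U (lock | req)]]) = {0, 1, 3}
0 ∈ Sat(A[~lock U EG E[req U (lock | req)]]) = {0, 1, 3}, so the formula holds at 0.

Yes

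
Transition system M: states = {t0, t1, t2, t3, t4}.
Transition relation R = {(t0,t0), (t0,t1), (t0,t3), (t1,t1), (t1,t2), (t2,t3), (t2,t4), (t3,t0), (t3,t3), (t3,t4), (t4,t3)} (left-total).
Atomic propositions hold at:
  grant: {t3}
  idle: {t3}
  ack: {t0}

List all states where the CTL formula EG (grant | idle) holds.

{t3}

Sat(grant | idle) = {t3}
EG (grant | idle): greatest fixpoint, start Z0 = {t3}, keep only states in Sat with some successor in Z. Already a fixed point.
Sat(EG (grant | idle)) = {t3}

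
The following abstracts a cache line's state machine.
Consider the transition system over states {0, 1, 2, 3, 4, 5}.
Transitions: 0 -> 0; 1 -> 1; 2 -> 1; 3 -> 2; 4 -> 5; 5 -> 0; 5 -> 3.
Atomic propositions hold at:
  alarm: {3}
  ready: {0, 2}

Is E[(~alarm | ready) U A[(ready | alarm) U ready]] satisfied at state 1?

No

Sat(~alarm) = {0, 1, 2, 4, 5}
Sat(~alarm | ready) = {0, 1, 2, 4, 5}
Sat(ready | alarm) = {0, 2, 3}
A[(ready | alarm) U ready]: least fixpoint, start Z0 = Sat(ready) = {0, 2}, add states in Sat(ready | alarm) with every successor in Z. Z1 = {0, 2, 3}; fixed.
Sat(A[(ready | alarm) U ready]) = {0, 2, 3}
E[(~alarm | ready) U A[(ready | alarm) U ready]]: least fixpoint, start Z0 = Sat(A[(ready | alarm) U ready]) = {0, 2, 3}, add states in Sat(~alarm | ready) with some successor in Z. Z1 = {0, 2, 3, 5}; Z2 = {0, 2, 3, 4, 5}; fixed.
Sat(E[(~alarm | ready) U A[(ready | alarm) U ready]]) = {0, 2, 3, 4, 5}
1 ∉ Sat(E[(~alarm | ready) U A[(ready | alarm) U ready]]) = {0, 2, 3, 4, 5}, so the formula does not hold at 1.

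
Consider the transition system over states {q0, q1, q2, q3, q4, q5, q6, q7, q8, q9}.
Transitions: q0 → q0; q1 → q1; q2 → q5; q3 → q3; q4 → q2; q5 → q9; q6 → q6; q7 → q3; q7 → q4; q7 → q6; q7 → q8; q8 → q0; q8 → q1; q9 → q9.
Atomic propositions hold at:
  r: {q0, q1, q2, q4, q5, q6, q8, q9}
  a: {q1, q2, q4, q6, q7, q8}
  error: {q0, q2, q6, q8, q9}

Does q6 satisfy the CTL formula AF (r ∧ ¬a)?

Sat(¬a) = {q0, q3, q5, q9}
Sat(r ∧ ¬a) = {q0, q5, q9}
AF (r ∧ ¬a): least fixpoint, start Z0 = {q0, q5, q9}, add states with every successor in Z. Z1 = {q0, q2, q5, q9}; Z2 = {q0, q2, q4, q5, q9}; fixed.
Sat(AF (r ∧ ¬a)) = {q0, q2, q4, q5, q9}
q6 ∉ Sat(AF (r ∧ ¬a)) = {q0, q2, q4, q5, q9}, so the formula does not hold at q6.

No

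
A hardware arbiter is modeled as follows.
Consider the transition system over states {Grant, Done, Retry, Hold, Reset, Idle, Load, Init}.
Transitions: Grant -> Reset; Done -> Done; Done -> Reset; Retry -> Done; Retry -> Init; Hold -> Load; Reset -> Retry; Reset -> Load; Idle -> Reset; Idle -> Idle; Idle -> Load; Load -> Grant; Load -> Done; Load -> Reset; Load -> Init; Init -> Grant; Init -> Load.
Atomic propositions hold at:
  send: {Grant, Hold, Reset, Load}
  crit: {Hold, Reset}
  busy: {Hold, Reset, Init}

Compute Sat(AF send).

{Grant, Hold, Reset, Load, Init}

AF send: least fixpoint, start Z0 = {Grant, Hold, Reset, Load}, add states with every successor in Z. Z1 = {Grant, Hold, Reset, Load, Init}; fixed.
Sat(AF send) = {Grant, Hold, Reset, Load, Init}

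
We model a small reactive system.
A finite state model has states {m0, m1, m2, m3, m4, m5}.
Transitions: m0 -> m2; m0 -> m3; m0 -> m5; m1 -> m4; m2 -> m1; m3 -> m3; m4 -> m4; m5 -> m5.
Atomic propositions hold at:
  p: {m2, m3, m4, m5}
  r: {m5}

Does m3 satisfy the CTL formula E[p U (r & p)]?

Sat(r & p) = {m5}
E[p U (r & p)]: least fixpoint, start Z0 = Sat((r & p)) = {m5}, add states in Sat(p) with some successor in Z. Already a fixed point.
Sat(E[p U (r & p)]) = {m5}
m3 ∉ Sat(E[p U (r & p)]) = {m5}, so the formula does not hold at m3.

No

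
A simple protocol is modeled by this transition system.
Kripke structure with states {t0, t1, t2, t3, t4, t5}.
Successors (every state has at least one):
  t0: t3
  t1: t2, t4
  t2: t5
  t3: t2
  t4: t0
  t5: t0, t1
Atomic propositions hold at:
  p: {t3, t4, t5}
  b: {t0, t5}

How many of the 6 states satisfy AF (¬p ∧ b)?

2

Sat(¬p) = {t0, t1, t2}
Sat(¬p ∧ b) = {t0}
AF (¬p ∧ b): least fixpoint, start Z0 = {t0}, add states with every successor in Z. Z1 = {t0, t4}; fixed.
Sat(AF (¬p ∧ b)) = {t0, t4}
|Sat(AF (¬p ∧ b))| = |{t0, t4}| = 2.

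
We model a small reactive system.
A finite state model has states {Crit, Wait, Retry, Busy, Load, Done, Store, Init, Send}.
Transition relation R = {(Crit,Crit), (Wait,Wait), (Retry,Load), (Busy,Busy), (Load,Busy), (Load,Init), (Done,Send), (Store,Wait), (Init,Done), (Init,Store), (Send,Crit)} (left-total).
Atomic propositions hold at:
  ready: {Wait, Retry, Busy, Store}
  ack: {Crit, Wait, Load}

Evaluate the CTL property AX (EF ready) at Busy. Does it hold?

EF ready: least fixpoint, start Z0 = {Wait, Retry, Busy, Store}, add states with some successor in Z. Z1 = {Wait, Retry, Busy, Load, Store, Init}; fixed.
Sat(EF ready) = {Wait, Retry, Busy, Load, Store, Init}
Sat(AX (EF ready)) = {s : every successor in {Wait, Retry, Busy, Load, Store, Init}} = {Wait, Retry, Busy, Load, Store}
Busy ∈ Sat(AX (EF ready)) = {Wait, Retry, Busy, Load, Store}, so the formula holds at Busy.

Yes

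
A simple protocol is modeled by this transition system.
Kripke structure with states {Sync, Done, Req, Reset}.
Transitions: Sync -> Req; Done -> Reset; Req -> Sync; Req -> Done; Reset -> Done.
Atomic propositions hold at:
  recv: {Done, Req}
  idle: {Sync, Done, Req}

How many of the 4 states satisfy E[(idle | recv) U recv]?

Sat(idle | recv) = {Sync, Done, Req}
E[(idle | recv) U recv]: least fixpoint, start Z0 = Sat(recv) = {Done, Req}, add states in Sat(idle | recv) with some successor in Z. Z1 = {Sync, Done, Req}; fixed.
Sat(E[(idle | recv) U recv]) = {Sync, Done, Req}
|Sat(E[(idle | recv) U recv])| = |{Sync, Done, Req}| = 3.

3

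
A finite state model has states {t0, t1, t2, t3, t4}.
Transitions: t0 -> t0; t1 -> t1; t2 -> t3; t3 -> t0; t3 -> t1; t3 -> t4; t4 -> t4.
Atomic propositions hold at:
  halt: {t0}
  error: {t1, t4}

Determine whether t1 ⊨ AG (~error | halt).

No

Sat(~error) = {t0, t2, t3}
Sat(~error | halt) = {t0, t2, t3}
AG (~error | halt): greatest fixpoint, start Z0 = {t0, t2, t3}, keep only states in Sat with every successor in Z. Z1 = {t0, t2}; Z2 = {t0}; fixed.
Sat(AG (~error | halt)) = {t0}
t1 ∉ Sat(AG (~error | halt)) = {t0}, so the formula does not hold at t1.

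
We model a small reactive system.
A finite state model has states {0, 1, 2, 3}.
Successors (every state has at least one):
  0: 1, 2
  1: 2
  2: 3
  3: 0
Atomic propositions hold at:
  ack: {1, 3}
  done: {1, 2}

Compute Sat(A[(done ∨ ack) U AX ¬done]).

{1, 2, 3}

Sat(done ∨ ack) = {1, 2, 3}
Sat(¬done) = {0, 3}
Sat(AX ¬done) = {s : every successor in {0, 3}} = {2, 3}
A[(done ∨ ack) U AX ¬done]: least fixpoint, start Z0 = Sat(AX ¬done) = {2, 3}, add states in Sat(done ∨ ack) with every successor in Z. Z1 = {1, 2, 3}; fixed.
Sat(A[(done ∨ ack) U AX ¬done]) = {1, 2, 3}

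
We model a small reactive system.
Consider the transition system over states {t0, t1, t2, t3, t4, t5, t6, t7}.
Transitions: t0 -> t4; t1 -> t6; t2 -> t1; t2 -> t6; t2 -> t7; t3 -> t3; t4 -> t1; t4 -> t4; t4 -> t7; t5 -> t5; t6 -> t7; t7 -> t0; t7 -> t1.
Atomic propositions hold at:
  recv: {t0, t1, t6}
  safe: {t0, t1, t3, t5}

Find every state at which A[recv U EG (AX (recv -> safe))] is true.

{t0, t1, t3, t4, t5, t6, t7}

Sat(recv -> safe) = {t0, t1, t2, t3, t4, t5, t7}
Sat(AX (recv -> safe)) = {s : every successor in {t0, t1, t2, t3, t4, t5, t7}} = {t0, t3, t4, t5, t6, t7}
EG (AX (recv -> safe)): greatest fixpoint, start Z0 = {t0, t3, t4, t5, t6, t7}, keep only states in Sat with some successor in Z. Already a fixed point.
Sat(EG (AX (recv -> safe))) = {t0, t3, t4, t5, t6, t7}
A[recv U EG (AX (recv -> safe))]: least fixpoint, start Z0 = Sat(EG (AX (recv -> safe))) = {t0, t3, t4, t5, t6, t7}, add states in Sat(recv) with every successor in Z. Z1 = {t0, t1, t3, t4, t5, t6, t7}; fixed.
Sat(A[recv U EG (AX (recv -> safe))]) = {t0, t1, t3, t4, t5, t6, t7}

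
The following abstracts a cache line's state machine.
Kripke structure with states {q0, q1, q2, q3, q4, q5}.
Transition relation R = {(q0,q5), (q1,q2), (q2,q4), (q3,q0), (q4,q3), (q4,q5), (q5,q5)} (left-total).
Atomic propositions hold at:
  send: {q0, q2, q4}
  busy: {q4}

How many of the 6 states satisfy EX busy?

1

Sat(EX busy) = {s : some successor in {q4}} = {q2}
|Sat(EX busy)| = |{q2}| = 1.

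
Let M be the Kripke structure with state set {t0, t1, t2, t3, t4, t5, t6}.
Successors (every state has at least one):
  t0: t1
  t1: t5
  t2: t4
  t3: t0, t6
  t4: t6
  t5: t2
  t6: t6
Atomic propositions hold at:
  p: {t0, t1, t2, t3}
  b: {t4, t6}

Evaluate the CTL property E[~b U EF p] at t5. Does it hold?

Sat(~b) = {t0, t1, t2, t3, t5}
EF p: least fixpoint, start Z0 = {t0, t1, t2, t3}, add states with some successor in Z. Z1 = {t0, t1, t2, t3, t5}; fixed.
Sat(EF p) = {t0, t1, t2, t3, t5}
E[~b U EF p]: least fixpoint, start Z0 = Sat(EF p) = {t0, t1, t2, t3, t5}, add states in Sat(~b) with some successor in Z. Already a fixed point.
Sat(E[~b U EF p]) = {t0, t1, t2, t3, t5}
t5 ∈ Sat(E[~b U EF p]) = {t0, t1, t2, t3, t5}, so the formula holds at t5.

Yes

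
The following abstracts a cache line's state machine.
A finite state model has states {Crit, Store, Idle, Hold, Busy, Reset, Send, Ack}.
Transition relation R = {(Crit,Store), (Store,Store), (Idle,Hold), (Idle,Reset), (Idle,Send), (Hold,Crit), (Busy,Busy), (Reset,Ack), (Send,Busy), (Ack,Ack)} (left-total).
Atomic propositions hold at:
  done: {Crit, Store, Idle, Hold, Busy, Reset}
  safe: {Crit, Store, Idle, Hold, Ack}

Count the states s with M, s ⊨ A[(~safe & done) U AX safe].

5

Sat(~safe) = {Busy, Reset, Send}
Sat(~safe & done) = {Busy, Reset}
Sat(AX safe) = {s : every successor in {Crit, Store, Idle, Hold, Ack}} = {Crit, Store, Hold, Reset, Ack}
A[(~safe & done) U AX safe]: least fixpoint, start Z0 = Sat(AX safe) = {Crit, Store, Hold, Reset, Ack}, add states in Sat(~safe & done) with every successor in Z. Already a fixed point.
Sat(A[(~safe & done) U AX safe]) = {Crit, Store, Hold, Reset, Ack}
|Sat(A[(~safe & done) U AX safe])| = |{Crit, Store, Hold, Reset, Ack}| = 5.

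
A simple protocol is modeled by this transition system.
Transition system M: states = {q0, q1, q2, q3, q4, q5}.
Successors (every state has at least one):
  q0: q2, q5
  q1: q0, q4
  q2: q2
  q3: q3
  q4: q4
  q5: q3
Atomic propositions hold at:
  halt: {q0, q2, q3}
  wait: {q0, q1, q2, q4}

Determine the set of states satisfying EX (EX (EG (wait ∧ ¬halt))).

Sat(¬halt) = {q1, q4, q5}
Sat(wait ∧ ¬halt) = {q1, q4}
EG (wait ∧ ¬halt): greatest fixpoint, start Z0 = {q1, q4}, keep only states in Sat with some successor in Z. Already a fixed point.
Sat(EG (wait ∧ ¬halt)) = {q1, q4}
Sat(EX (EG (wait ∧ ¬halt))) = {s : some successor in {q1, q4}} = {q1, q4}
Sat(EX (EX (EG (wait ∧ ¬halt)))) = {s : some successor in {q1, q4}} = {q1, q4}

{q1, q4}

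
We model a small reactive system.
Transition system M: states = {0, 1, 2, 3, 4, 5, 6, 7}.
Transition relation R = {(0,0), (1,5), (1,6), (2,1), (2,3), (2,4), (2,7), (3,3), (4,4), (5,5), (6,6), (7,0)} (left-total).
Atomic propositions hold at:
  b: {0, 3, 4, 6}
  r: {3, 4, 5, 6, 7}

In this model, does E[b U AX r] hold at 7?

No

Sat(AX r) = {s : every successor in {3, 4, 5, 6, 7}} = {1, 3, 4, 5, 6}
E[b U AX r]: least fixpoint, start Z0 = Sat(AX r) = {1, 3, 4, 5, 6}, add states in Sat(b) with some successor in Z. Already a fixed point.
Sat(E[b U AX r]) = {1, 3, 4, 5, 6}
7 ∉ Sat(E[b U AX r]) = {1, 3, 4, 5, 6}, so the formula does not hold at 7.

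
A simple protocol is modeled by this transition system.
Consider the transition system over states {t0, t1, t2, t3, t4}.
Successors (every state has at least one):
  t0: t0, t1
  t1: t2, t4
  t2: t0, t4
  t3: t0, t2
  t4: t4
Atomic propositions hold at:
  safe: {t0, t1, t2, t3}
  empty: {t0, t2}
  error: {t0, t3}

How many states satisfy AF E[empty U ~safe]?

3

Sat(~safe) = {t4}
E[empty U ~safe]: least fixpoint, start Z0 = Sat(~safe) = {t4}, add states in Sat(empty) with some successor in Z. Z1 = {t2, t4}; fixed.
Sat(E[empty U ~safe]) = {t2, t4}
AF E[empty U ~safe]: least fixpoint, start Z0 = {t2, t4}, add states with every successor in Z. Z1 = {t1, t2, t4}; fixed.
Sat(AF E[empty U ~safe]) = {t1, t2, t4}
|Sat(AF E[empty U ~safe])| = |{t1, t2, t4}| = 3.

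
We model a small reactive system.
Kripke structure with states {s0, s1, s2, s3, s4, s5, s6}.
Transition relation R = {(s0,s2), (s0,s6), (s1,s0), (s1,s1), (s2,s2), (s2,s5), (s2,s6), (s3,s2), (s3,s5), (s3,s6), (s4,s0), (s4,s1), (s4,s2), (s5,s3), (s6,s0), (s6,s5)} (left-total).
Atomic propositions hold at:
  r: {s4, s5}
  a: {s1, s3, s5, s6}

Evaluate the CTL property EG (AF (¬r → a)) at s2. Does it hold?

Sat(¬r) = {s0, s1, s2, s3, s6}
Sat(¬r → a) = {s1, s3, s4, s5, s6}
AF (¬r → a): least fixpoint, start Z0 = {s1, s3, s4, s5, s6}, add states with every successor in Z. Already a fixed point.
Sat(AF (¬r → a)) = {s1, s3, s4, s5, s6}
EG (AF (¬r → a)): greatest fixpoint, start Z0 = {s1, s3, s4, s5, s6}, keep only states in Sat with some successor in Z. Already a fixed point.
Sat(EG (AF (¬r → a))) = {s1, s3, s4, s5, s6}
s2 ∉ Sat(EG (AF (¬r → a))) = {s1, s3, s4, s5, s6}, so the formula does not hold at s2.

No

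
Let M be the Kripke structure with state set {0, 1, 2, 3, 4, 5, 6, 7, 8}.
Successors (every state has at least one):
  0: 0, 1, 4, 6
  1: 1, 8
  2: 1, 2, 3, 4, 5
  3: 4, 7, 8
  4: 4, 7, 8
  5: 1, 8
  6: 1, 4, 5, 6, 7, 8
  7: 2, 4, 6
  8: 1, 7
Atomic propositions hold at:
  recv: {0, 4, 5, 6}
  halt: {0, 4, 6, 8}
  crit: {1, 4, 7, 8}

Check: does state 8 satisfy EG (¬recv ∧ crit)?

Sat(¬recv) = {1, 2, 3, 7, 8}
Sat(¬recv ∧ crit) = {1, 7, 8}
EG (¬recv ∧ crit): greatest fixpoint, start Z0 = {1, 7, 8}, keep only states in Sat with some successor in Z. Z1 = {1, 8}; fixed.
Sat(EG (¬recv ∧ crit)) = {1, 8}
8 ∈ Sat(EG (¬recv ∧ crit)) = {1, 8}, so the formula holds at 8.

Yes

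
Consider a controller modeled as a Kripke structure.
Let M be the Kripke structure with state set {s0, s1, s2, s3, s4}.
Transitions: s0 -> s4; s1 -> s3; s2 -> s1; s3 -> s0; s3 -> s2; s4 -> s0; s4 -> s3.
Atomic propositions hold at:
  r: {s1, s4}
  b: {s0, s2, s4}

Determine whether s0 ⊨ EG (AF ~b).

Sat(~b) = {s1, s3}
AF ~b: least fixpoint, start Z0 = {s1, s3}, add states with every successor in Z. Z1 = {s1, s2, s3}; fixed.
Sat(AF ~b) = {s1, s2, s3}
EG (AF ~b): greatest fixpoint, start Z0 = {s1, s2, s3}, keep only states in Sat with some successor in Z. Already a fixed point.
Sat(EG (AF ~b)) = {s1, s2, s3}
s0 ∉ Sat(EG (AF ~b)) = {s1, s2, s3}, so the formula does not hold at s0.

No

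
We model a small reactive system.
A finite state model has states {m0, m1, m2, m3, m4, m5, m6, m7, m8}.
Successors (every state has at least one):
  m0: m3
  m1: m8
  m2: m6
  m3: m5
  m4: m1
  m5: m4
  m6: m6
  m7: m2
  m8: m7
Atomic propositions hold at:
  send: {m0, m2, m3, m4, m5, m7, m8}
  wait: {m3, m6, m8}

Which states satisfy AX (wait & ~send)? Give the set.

{m2, m6}

Sat(~send) = {m1, m6}
Sat(wait & ~send) = {m6}
Sat(AX (wait & ~send)) = {s : every successor in {m6}} = {m2, m6}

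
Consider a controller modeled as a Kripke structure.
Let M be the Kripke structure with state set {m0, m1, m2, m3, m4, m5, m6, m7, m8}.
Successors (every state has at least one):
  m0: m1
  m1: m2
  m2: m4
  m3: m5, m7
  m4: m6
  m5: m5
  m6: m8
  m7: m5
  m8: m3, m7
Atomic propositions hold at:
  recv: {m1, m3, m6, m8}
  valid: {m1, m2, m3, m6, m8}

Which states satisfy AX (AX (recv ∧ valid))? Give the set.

Sat(recv ∧ valid) = {m1, m3, m6, m8}
Sat(AX (recv ∧ valid)) = {s : every successor in {m1, m3, m6, m8}} = {m0, m4, m6}
Sat(AX (AX (recv ∧ valid))) = {s : every successor in {m0, m4, m6}} = {m2, m4}

{m2, m4}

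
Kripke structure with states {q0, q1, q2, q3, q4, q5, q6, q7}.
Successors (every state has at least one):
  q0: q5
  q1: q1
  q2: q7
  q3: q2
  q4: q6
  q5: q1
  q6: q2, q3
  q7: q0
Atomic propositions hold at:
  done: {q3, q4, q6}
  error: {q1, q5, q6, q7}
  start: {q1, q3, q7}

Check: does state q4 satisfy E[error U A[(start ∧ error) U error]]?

No

Sat(start ∧ error) = {q1, q7}
A[(start ∧ error) U error]: least fixpoint, start Z0 = Sat(error) = {q1, q5, q6, q7}, add states in Sat(start ∧ error) with every successor in Z. Already a fixed point.
Sat(A[(start ∧ error) U error]) = {q1, q5, q6, q7}
E[error U A[(start ∧ error) U error]]: least fixpoint, start Z0 = Sat(A[(start ∧ error) U error]) = {q1, q5, q6, q7}, add states in Sat(error) with some successor in Z. Already a fixed point.
Sat(E[error U A[(start ∧ error) U error]]) = {q1, q5, q6, q7}
q4 ∉ Sat(E[error U A[(start ∧ error) U error]]) = {q1, q5, q6, q7}, so the formula does not hold at q4.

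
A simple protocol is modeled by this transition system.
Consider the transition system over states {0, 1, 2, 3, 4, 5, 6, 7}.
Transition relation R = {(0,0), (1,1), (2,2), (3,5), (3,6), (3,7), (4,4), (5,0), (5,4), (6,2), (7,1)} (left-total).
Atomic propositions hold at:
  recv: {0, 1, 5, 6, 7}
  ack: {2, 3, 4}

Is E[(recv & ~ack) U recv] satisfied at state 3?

No

Sat(~ack) = {0, 1, 5, 6, 7}
Sat(recv & ~ack) = {0, 1, 5, 6, 7}
E[(recv & ~ack) U recv]: least fixpoint, start Z0 = Sat(recv) = {0, 1, 5, 6, 7}, add states in Sat(recv & ~ack) with some successor in Z. Already a fixed point.
Sat(E[(recv & ~ack) U recv]) = {0, 1, 5, 6, 7}
3 ∉ Sat(E[(recv & ~ack) U recv]) = {0, 1, 5, 6, 7}, so the formula does not hold at 3.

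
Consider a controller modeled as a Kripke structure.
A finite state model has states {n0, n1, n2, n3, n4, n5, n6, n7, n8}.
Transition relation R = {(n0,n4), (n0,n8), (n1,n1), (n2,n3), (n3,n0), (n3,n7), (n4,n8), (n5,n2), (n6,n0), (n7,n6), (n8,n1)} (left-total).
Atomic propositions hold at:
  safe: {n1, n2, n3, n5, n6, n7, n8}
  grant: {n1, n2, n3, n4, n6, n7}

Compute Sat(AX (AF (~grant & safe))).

Sat(~grant) = {n0, n5, n8}
Sat(~grant & safe) = {n5, n8}
AF (~grant & safe): least fixpoint, start Z0 = {n5, n8}, add states with every successor in Z. Z1 = {n4, n5, n8}; Z2 = {n0, n4, n5, n8}; Z3 = {n0, n4, n5, n6, n8}; Z4 = {n0, n4, n5, n6, n7, n8}; Z5 = {n0, n3, n4, n5, n6, n7, n8}; Z6 = {n0, n2, n3, n4, n5, n6, n7, n8}; fixed.
Sat(AF (~grant & safe)) = {n0, n2, n3, n4, n5, n6, n7, n8}
Sat(AX (AF (~grant & safe))) = {s : every successor in {n0, n2, n3, n4, n5, n6, n7, n8}} = {n0, n2, n3, n4, n5, n6, n7}

{n0, n2, n3, n4, n5, n6, n7}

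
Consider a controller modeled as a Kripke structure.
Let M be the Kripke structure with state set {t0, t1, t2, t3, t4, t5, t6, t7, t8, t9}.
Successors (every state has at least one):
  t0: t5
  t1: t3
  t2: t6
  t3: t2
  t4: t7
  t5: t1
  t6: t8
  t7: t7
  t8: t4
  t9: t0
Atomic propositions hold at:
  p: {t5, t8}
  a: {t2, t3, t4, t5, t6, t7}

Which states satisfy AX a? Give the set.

{t0, t1, t2, t3, t4, t7, t8}

Sat(AX a) = {s : every successor in {t2, t3, t4, t5, t6, t7}} = {t0, t1, t2, t3, t4, t7, t8}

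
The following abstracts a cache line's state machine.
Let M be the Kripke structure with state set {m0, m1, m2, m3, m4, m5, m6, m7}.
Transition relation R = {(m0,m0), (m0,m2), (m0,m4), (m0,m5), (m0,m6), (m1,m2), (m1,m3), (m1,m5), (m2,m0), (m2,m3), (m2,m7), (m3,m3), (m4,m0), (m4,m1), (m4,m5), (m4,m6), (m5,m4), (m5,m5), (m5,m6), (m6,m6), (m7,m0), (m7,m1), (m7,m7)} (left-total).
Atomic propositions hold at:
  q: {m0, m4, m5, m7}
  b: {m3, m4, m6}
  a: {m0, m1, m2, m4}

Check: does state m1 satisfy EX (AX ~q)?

Yes

Sat(~q) = {m1, m2, m3, m6}
Sat(AX ~q) = {s : every successor in {m1, m2, m3, m6}} = {m3, m6}
Sat(EX (AX ~q)) = {s : some successor in {m3, m6}} = {m0, m1, m2, m3, m4, m5, m6}
m1 ∈ Sat(EX (AX ~q)) = {m0, m1, m2, m3, m4, m5, m6}, so the formula holds at m1.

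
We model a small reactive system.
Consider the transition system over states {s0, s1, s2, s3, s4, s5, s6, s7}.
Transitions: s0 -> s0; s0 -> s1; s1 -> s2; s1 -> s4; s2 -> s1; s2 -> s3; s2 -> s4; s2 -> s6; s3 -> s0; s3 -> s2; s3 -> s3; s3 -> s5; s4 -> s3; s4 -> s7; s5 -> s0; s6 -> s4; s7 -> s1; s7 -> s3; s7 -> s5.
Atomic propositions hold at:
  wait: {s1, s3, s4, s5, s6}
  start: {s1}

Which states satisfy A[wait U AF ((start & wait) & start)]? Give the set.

{s1}

Sat(start & wait) = {s1}
Sat((start & wait) & start) = {s1}
AF ((start & wait) & start): least fixpoint, start Z0 = {s1}, add states with every successor in Z. Already a fixed point.
Sat(AF ((start & wait) & start)) = {s1}
A[wait U AF ((start & wait) & start)]: least fixpoint, start Z0 = Sat(AF ((start & wait) & start)) = {s1}, add states in Sat(wait) with every successor in Z. Already a fixed point.
Sat(A[wait U AF ((start & wait) & start)]) = {s1}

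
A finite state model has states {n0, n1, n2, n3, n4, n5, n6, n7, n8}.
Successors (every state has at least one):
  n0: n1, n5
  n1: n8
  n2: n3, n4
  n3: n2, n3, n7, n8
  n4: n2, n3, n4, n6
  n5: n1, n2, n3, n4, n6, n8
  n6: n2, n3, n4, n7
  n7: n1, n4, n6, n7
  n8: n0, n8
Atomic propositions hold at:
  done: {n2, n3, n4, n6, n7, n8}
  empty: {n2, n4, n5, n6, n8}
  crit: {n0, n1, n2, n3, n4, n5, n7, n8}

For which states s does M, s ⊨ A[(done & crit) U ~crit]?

Sat(done & crit) = {n2, n3, n4, n7, n8}
Sat(~crit) = {n6}
A[(done & crit) U ~crit]: least fixpoint, start Z0 = Sat(~crit) = {n6}, add states in Sat(done & crit) with every successor in Z. Already a fixed point.
Sat(A[(done & crit) U ~crit]) = {n6}

{n6}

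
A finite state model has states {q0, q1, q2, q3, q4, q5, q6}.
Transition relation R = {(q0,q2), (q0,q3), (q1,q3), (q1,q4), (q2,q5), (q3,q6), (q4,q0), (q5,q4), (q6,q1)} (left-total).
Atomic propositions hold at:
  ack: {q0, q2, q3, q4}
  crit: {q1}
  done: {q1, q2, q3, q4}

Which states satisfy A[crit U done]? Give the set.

A[crit U done]: least fixpoint, start Z0 = Sat(done) = {q1, q2, q3, q4}, add states in Sat(crit) with every successor in Z. Already a fixed point.
Sat(A[crit U done]) = {q1, q2, q3, q4}

{q1, q2, q3, q4}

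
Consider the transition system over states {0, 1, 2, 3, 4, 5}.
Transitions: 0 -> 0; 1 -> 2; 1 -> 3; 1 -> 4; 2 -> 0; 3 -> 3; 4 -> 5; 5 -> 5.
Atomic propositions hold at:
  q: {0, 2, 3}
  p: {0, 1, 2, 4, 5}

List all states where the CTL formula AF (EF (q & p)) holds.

{0, 1, 2}

Sat(q & p) = {0, 2}
EF (q & p): least fixpoint, start Z0 = {0, 2}, add states with some successor in Z. Z1 = {0, 1, 2}; fixed.
Sat(EF (q & p)) = {0, 1, 2}
AF (EF (q & p)): least fixpoint, start Z0 = {0, 1, 2}, add states with every successor in Z. Already a fixed point.
Sat(AF (EF (q & p))) = {0, 1, 2}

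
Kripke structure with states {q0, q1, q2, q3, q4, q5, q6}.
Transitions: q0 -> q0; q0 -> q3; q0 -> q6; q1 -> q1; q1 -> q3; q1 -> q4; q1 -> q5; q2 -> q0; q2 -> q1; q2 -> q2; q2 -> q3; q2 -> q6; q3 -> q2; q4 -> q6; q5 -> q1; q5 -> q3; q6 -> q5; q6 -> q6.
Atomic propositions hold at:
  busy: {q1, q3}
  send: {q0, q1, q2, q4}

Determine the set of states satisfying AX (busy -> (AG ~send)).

Sat(~send) = {q3, q5, q6}
AG ~send: greatest fixpoint, start Z0 = {q3, q5, q6}, keep only states in Sat with every successor in Z. Z1 = {q6}; Z2 = ∅; fixed.
Sat(AG ~send) = ∅
Sat(busy -> (AG ~send)) = {q0, q2, q4, q5, q6}
Sat(AX (busy -> (AG ~send))) = {s : every successor in {q0, q2, q4, q5, q6}} = {q3, q4, q6}

{q3, q4, q6}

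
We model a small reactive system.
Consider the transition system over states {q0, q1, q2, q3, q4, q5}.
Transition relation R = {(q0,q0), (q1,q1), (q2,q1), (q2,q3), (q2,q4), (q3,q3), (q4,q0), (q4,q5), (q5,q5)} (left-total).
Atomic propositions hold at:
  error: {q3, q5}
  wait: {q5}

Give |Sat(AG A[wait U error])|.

2

A[wait U error]: least fixpoint, start Z0 = Sat(error) = {q3, q5}, add states in Sat(wait) with every successor in Z. Already a fixed point.
Sat(A[wait U error]) = {q3, q5}
AG A[wait U error]: greatest fixpoint, start Z0 = {q3, q5}, keep only states in Sat with every successor in Z. Already a fixed point.
Sat(AG A[wait U error]) = {q3, q5}
|Sat(AG A[wait U error])| = |{q3, q5}| = 2.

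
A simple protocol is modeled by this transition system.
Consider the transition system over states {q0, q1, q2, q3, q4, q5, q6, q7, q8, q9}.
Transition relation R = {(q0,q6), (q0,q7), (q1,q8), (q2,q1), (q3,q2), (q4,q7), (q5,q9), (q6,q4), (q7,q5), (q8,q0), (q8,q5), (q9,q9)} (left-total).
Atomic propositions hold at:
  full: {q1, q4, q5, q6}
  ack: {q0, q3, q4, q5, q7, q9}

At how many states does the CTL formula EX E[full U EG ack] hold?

EG ack: greatest fixpoint, start Z0 = {q0, q3, q4, q5, q7, q9}, keep only states in Sat with some successor in Z. Z1 = {q0, q4, q5, q7, q9}; fixed.
Sat(EG ack) = {q0, q4, q5, q7, q9}
E[full U EG ack]: least fixpoint, start Z0 = Sat(EG ack) = {q0, q4, q5, q7, q9}, add states in Sat(full) with some successor in Z. Z1 = {q0, q4, q5, q6, q7, q9}; fixed.
Sat(E[full U EG ack]) = {q0, q4, q5, q6, q7, q9}
Sat(EX E[full U EG ack]) = {s : some successor in {q0, q4, q5, q6, q7, q9}} = {q0, q4, q5, q6, q7, q8, q9}
|Sat(EX E[full U EG ack])| = |{q0, q4, q5, q6, q7, q8, q9}| = 7.

7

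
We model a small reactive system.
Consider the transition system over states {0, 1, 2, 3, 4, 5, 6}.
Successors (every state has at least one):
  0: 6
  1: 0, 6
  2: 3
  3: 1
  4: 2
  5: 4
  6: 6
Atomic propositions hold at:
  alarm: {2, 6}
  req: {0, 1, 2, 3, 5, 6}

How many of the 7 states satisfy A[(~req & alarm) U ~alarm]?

Sat(~req) = {4}
Sat(~req & alarm) = ∅
Sat(~alarm) = {0, 1, 3, 4, 5}
A[(~req & alarm) U ~alarm]: least fixpoint, start Z0 = Sat(~alarm) = {0, 1, 3, 4, 5}, add states in Sat(~req & alarm) with every successor in Z. Already a fixed point.
Sat(A[(~req & alarm) U ~alarm]) = {0, 1, 3, 4, 5}
|Sat(A[(~req & alarm) U ~alarm])| = |{0, 1, 3, 4, 5}| = 5.

5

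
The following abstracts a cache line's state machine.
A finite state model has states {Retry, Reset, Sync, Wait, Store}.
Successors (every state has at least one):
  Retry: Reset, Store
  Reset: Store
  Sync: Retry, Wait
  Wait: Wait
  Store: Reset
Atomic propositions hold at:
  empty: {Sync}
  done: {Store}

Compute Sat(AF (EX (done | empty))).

Sat(done | empty) = {Sync, Store}
Sat(EX (done | empty)) = {s : some successor in {Sync, Store}} = {Retry, Reset}
AF (EX (done | empty)): least fixpoint, start Z0 = {Retry, Reset}, add states with every successor in Z. Z1 = {Retry, Reset, Store}; fixed.
Sat(AF (EX (done | empty))) = {Retry, Reset, Store}

{Retry, Reset, Store}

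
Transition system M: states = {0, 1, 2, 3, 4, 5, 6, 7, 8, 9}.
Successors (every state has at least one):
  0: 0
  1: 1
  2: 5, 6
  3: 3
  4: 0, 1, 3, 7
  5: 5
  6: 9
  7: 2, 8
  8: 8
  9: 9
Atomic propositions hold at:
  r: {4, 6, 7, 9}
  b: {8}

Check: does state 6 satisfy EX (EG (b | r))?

Sat(b | r) = {4, 6, 7, 8, 9}
EG (b | r): greatest fixpoint, start Z0 = {4, 6, 7, 8, 9}, keep only states in Sat with some successor in Z. Already a fixed point.
Sat(EG (b | r)) = {4, 6, 7, 8, 9}
Sat(EX (EG (b | r))) = {s : some successor in {4, 6, 7, 8, 9}} = {2, 4, 6, 7, 8, 9}
6 ∈ Sat(EX (EG (b | r))) = {2, 4, 6, 7, 8, 9}, so the formula holds at 6.

Yes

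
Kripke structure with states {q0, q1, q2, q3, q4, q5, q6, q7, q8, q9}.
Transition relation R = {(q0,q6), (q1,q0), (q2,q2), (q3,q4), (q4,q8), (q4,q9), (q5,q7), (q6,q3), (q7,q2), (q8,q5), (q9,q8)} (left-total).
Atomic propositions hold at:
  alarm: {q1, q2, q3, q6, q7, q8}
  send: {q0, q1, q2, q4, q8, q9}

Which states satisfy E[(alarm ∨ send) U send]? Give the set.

Sat(alarm ∨ send) = {q0, q1, q2, q3, q4, q6, q7, q8, q9}
E[(alarm ∨ send) U send]: least fixpoint, start Z0 = Sat(send) = {q0, q1, q2, q4, q8, q9}, add states in Sat(alarm ∨ send) with some successor in Z. Z1 = {q0, q1, q2, q3, q4, q7, q8, q9}; Z2 = {q0, q1, q2, q3, q4, q6, q7, q8, q9}; fixed.
Sat(E[(alarm ∨ send) U send]) = {q0, q1, q2, q3, q4, q6, q7, q8, q9}

{q0, q1, q2, q3, q4, q6, q7, q8, q9}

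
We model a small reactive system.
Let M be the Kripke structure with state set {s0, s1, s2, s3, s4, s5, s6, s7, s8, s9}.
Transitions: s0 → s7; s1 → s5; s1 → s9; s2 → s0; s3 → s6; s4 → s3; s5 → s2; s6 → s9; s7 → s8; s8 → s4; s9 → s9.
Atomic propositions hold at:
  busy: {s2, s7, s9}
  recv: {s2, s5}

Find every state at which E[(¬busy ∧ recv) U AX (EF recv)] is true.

Sat(¬busy) = {s0, s1, s3, s4, s5, s6, s8}
Sat(¬busy ∧ recv) = {s5}
EF recv: least fixpoint, start Z0 = {s2, s5}, add states with some successor in Z. Z1 = {s1, s2, s5}; fixed.
Sat(EF recv) = {s1, s2, s5}
Sat(AX (EF recv)) = {s : every successor in {s1, s2, s5}} = {s5}
E[(¬busy ∧ recv) U AX (EF recv)]: least fixpoint, start Z0 = Sat(AX (EF recv)) = {s5}, add states in Sat(¬busy ∧ recv) with some successor in Z. Already a fixed point.
Sat(E[(¬busy ∧ recv) U AX (EF recv)]) = {s5}

{s5}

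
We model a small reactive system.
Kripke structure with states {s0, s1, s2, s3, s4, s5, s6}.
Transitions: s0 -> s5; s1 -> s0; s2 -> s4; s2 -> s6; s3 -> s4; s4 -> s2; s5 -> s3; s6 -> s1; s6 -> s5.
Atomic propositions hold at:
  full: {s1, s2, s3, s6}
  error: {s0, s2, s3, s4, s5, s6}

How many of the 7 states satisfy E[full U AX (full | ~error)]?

5

Sat(~error) = {s1}
Sat(full | ~error) = {s1, s2, s3, s6}
Sat(AX (full | ~error)) = {s : every successor in {s1, s2, s3, s6}} = {s4, s5}
E[full U AX (full | ~error)]: least fixpoint, start Z0 = Sat(AX (full | ~error)) = {s4, s5}, add states in Sat(full) with some successor in Z. Z1 = {s2, s3, s4, s5, s6}; fixed.
Sat(E[full U AX (full | ~error)]) = {s2, s3, s4, s5, s6}
|Sat(E[full U AX (full | ~error)])| = |{s2, s3, s4, s5, s6}| = 5.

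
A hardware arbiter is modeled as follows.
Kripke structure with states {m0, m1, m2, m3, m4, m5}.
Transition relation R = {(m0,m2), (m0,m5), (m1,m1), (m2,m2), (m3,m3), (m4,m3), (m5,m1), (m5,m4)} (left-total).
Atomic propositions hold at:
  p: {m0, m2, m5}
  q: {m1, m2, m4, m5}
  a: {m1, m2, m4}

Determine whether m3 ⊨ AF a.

AF a: least fixpoint, start Z0 = {m1, m2, m4}, add states with every successor in Z. Z1 = {m1, m2, m4, m5}; Z2 = {m0, m1, m2, m4, m5}; fixed.
Sat(AF a) = {m0, m1, m2, m4, m5}
m3 ∉ Sat(AF a) = {m0, m1, m2, m4, m5}, so the formula does not hold at m3.

No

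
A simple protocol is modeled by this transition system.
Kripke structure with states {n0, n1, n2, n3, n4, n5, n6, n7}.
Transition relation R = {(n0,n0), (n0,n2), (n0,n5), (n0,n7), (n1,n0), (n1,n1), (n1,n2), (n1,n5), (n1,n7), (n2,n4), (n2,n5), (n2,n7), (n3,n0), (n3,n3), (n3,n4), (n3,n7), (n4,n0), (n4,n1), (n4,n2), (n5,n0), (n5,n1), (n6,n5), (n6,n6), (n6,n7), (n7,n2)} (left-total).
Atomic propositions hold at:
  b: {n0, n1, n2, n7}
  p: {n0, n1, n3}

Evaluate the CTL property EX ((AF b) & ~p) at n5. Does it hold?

No

AF b: least fixpoint, start Z0 = {n0, n1, n2, n7}, add states with every successor in Z. Z1 = {n0, n1, n2, n4, n5, n7}; fixed.
Sat(AF b) = {n0, n1, n2, n4, n5, n7}
Sat(~p) = {n2, n4, n5, n6, n7}
Sat((AF b) & ~p) = {n2, n4, n5, n7}
Sat(EX ((AF b) & ~p)) = {s : some successor in {n2, n4, n5, n7}} = {n0, n1, n2, n3, n4, n6, n7}
n5 ∉ Sat(EX ((AF b) & ~p)) = {n0, n1, n2, n3, n4, n6, n7}, so the formula does not hold at n5.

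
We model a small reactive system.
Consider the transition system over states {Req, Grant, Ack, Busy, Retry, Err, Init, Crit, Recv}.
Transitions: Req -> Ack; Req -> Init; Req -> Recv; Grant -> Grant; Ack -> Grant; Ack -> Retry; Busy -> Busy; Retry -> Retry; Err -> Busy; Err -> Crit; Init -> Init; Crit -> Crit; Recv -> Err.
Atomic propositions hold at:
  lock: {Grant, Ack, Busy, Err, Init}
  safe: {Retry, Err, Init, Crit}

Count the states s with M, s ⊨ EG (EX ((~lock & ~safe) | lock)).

7

Sat(~lock) = {Req, Retry, Crit, Recv}
Sat(~safe) = {Req, Grant, Ack, Busy, Recv}
Sat(~lock & ~safe) = {Req, Recv}
Sat((~lock & ~safe) | lock) = {Req, Grant, Ack, Busy, Err, Init, Recv}
Sat(EX ((~lock & ~safe) | lock)) = {s : some successor in {Req, Grant, Ack, Busy, Err, Init, Recv}} = {Req, Grant, Ack, Busy, Err, Init, Recv}
EG (EX ((~lock & ~safe) | lock)): greatest fixpoint, start Z0 = {Req, Grant, Ack, Busy, Err, Init, Recv}, keep only states in Sat with some successor in Z. Already a fixed point.
Sat(EG (EX ((~lock & ~safe) | lock))) = {Req, Grant, Ack, Busy, Err, Init, Recv}
|Sat(EG (EX ((~lock & ~safe) | lock)))| = |{Req, Grant, Ack, Busy, Err, Init, Recv}| = 7.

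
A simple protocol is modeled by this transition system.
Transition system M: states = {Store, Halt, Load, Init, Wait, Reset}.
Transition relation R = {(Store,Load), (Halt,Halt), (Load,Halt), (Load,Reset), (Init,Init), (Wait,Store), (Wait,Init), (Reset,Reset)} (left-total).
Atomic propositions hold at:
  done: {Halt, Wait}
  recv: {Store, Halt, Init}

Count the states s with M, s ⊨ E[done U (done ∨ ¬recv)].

4

Sat(¬recv) = {Load, Wait, Reset}
Sat(done ∨ ¬recv) = {Halt, Load, Wait, Reset}
E[done U (done ∨ ¬recv)]: least fixpoint, start Z0 = Sat((done ∨ ¬recv)) = {Halt, Load, Wait, Reset}, add states in Sat(done) with some successor in Z. Already a fixed point.
Sat(E[done U (done ∨ ¬recv)]) = {Halt, Load, Wait, Reset}
|Sat(E[done U (done ∨ ¬recv)])| = |{Halt, Load, Wait, Reset}| = 4.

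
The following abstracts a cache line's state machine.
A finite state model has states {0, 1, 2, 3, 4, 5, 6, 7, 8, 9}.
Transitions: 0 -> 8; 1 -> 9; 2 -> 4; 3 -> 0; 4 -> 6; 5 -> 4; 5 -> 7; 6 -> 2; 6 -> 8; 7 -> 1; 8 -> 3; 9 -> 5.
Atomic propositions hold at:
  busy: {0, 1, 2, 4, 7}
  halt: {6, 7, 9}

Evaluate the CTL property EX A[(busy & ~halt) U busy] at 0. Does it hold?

No

Sat(~halt) = {0, 1, 2, 3, 4, 5, 8}
Sat(busy & ~halt) = {0, 1, 2, 4}
A[(busy & ~halt) U busy]: least fixpoint, start Z0 = Sat(busy) = {0, 1, 2, 4, 7}, add states in Sat(busy & ~halt) with every successor in Z. Already a fixed point.
Sat(A[(busy & ~halt) U busy]) = {0, 1, 2, 4, 7}
Sat(EX A[(busy & ~halt) U busy]) = {s : some successor in {0, 1, 2, 4, 7}} = {2, 3, 5, 6, 7}
0 ∉ Sat(EX A[(busy & ~halt) U busy]) = {2, 3, 5, 6, 7}, so the formula does not hold at 0.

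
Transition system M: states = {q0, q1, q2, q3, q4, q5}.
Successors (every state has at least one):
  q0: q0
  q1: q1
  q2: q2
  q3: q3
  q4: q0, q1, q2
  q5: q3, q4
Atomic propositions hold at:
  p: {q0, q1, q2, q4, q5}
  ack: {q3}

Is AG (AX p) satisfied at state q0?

Sat(AX p) = {s : every successor in {q0, q1, q2, q4, q5}} = {q0, q1, q2, q4}
AG (AX p): greatest fixpoint, start Z0 = {q0, q1, q2, q4}, keep only states in Sat with every successor in Z. Already a fixed point.
Sat(AG (AX p)) = {q0, q1, q2, q4}
q0 ∈ Sat(AG (AX p)) = {q0, q1, q2, q4}, so the formula holds at q0.

Yes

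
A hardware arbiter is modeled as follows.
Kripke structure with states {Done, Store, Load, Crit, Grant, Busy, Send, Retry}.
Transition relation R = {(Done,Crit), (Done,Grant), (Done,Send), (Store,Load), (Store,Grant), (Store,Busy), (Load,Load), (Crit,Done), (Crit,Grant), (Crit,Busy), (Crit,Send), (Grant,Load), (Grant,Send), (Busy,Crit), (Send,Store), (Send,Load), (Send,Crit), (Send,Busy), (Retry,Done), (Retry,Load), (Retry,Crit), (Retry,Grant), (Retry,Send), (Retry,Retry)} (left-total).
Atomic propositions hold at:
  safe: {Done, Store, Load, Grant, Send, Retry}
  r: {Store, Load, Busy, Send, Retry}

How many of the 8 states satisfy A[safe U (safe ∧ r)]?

5

Sat(safe ∧ r) = {Store, Load, Send, Retry}
A[safe U (safe ∧ r)]: least fixpoint, start Z0 = Sat((safe ∧ r)) = {Store, Load, Send, Retry}, add states in Sat(safe) with every successor in Z. Z1 = {Store, Load, Grant, Send, Retry}; fixed.
Sat(A[safe U (safe ∧ r)]) = {Store, Load, Grant, Send, Retry}
|Sat(A[safe U (safe ∧ r)])| = |{Store, Load, Grant, Send, Retry}| = 5.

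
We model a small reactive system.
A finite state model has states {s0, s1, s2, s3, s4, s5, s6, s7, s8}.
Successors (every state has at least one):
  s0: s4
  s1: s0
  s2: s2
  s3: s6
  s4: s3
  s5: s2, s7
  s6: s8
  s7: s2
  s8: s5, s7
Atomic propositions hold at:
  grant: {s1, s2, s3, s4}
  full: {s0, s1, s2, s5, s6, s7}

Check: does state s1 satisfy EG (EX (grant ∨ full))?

Sat(grant ∨ full) = {s0, s1, s2, s3, s4, s5, s6, s7}
Sat(EX (grant ∨ full)) = {s : some successor in {s0, s1, s2, s3, s4, s5, s6, s7}} = {s0, s1, s2, s3, s4, s5, s7, s8}
EG (EX (grant ∨ full)): greatest fixpoint, start Z0 = {s0, s1, s2, s3, s4, s5, s7, s8}, keep only states in Sat with some successor in Z. Z1 = {s0, s1, s2, s4, s5, s7, s8}; Z2 = {s0, s1, s2, s5, s7, s8}; Z3 = {s1, s2, s5, s7, s8}; Z4 = {s2, s5, s7, s8}; fixed.
Sat(EG (EX (grant ∨ full))) = {s2, s5, s7, s8}
s1 ∉ Sat(EG (EX (grant ∨ full))) = {s2, s5, s7, s8}, so the formula does not hold at s1.

No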